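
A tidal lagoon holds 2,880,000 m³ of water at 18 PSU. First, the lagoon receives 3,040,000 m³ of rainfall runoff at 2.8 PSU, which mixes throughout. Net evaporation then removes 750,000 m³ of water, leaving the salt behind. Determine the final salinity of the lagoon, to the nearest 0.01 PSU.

11.67 PSU

After mixing: salt = 2,880,000×18 + 3,040,000×2.8 = 60,352,000; volume = 5,920,000 m³
After evaporation: salt unchanged = 60,352,000; volume = 5,920,000 − 750,000 = 5,170,000 m³
S = 60,352,000 / 5,170,000 = 11.6735 PSU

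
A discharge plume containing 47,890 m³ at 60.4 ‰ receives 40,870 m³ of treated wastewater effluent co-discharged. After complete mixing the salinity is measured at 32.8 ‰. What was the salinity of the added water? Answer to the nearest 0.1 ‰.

0.5 ‰

Salt balance: 47,890×60.4 + 40,870×S = 88,760×32.8
2,892,556 + 40,870·S = 2,911,328
S = (2,911,328 − 2,892,556) / 40,870 = 0.4593 ‰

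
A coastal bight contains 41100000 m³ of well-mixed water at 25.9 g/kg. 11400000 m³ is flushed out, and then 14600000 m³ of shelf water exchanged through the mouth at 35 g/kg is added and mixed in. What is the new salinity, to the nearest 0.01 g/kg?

Remaining after removal: 29,700,000 m³ at 25.9 g/kg (salt = 769,230,000)
After addition: salt = 769,230,000 + 14,600,000×35 = 1,280,230,000; volume = 44,300,000 m³
S = 1,280,230,000 / 44,300,000 = 28.8991 g/kg

28.90 g/kg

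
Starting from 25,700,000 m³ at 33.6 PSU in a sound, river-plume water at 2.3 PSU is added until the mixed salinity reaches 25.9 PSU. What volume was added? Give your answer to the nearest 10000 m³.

8390000 m³

Salt balance: 25,700,000×33.6 + V×2.3 = (25,700,000+V)×25.9
863,520,000 + 2.3V = 665,630,000 + 25.9V
197,890,000 = 23.6V
V = 8,385,169.49 m³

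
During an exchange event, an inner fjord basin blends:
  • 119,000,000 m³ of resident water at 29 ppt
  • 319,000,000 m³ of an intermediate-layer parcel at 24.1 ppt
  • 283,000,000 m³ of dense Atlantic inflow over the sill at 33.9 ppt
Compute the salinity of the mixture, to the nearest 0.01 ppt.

Total salt / total volume:
salt = 119,000,000×29 + 319,000,000×24.1 + 283,000,000×33.9 = 3,451,000,000 + 7,687,900,000 + 9,593,700,000 = 20,732,600,000
volume = 119,000,000 + 319,000,000 + 283,000,000 = 721,000,000 m³
S = 20,732,600,000 / 721,000,000 = 28.7553 ppt

28.76 ppt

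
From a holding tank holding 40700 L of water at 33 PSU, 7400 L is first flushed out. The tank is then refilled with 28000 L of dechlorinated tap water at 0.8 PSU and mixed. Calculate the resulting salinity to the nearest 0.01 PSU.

Remaining after removal: 33,300 L at 33 PSU (salt = 1,098,900)
After addition: salt = 1,098,900 + 28,000×0.8 = 1,121,300; volume = 61,300 L
S = 1,121,300 / 61,300 = 18.292 PSU

18.29 PSU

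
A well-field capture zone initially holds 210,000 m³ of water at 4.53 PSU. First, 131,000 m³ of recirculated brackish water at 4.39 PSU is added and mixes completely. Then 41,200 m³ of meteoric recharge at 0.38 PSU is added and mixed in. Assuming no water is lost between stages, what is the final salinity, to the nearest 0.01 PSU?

4.03 PSU

Mass of salt is conserved:
Initial salt = 210,000×4.53 = 951,300
After stage 1: salt = 951,300 + 131,000×4.39 = 1,526,390; volume = 341,000 m³; S = 4.476 PSU
After stage 2: salt = 1,526,390 + 41,200×0.38 = 1,542,046; volume = 382,200 m³
S = 1,542,046 / 382,200 = 4.0347 PSU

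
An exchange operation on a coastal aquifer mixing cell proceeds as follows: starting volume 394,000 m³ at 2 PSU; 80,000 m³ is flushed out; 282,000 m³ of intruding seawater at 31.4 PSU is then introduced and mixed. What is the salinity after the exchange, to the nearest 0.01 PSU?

15.91 PSU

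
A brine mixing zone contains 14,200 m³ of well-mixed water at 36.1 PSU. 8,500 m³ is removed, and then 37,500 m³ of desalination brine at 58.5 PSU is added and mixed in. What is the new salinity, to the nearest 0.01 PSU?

55.54 PSU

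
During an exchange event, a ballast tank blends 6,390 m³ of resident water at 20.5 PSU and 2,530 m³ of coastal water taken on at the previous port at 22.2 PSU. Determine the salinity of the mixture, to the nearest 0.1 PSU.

Conserving salt mass:
salt = 6,390×20.5 + 2,530×22.2 = 130,995 + 56,166 = 187,161
volume = 6,390 + 2,530 = 8,920 m³
S = 187,161 / 8,920 = 20.982 PSU

21.0 PSU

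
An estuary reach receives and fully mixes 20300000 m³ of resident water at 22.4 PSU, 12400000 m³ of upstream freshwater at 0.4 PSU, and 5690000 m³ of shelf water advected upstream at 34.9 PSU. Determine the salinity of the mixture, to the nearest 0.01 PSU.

By conservation of dissolved salt,
salt = 20,300,000×22.4 + 12,400,000×0.4 + 5,690,000×34.9 = 454,720,000 + 4,960,000 + 198,581,000 = 658,261,000
volume = 20,300,000 + 12,400,000 + 5,690,000 = 38,390,000 m³
S = 658,261,000 / 38,390,000 = 17.1467 PSU

17.15 PSU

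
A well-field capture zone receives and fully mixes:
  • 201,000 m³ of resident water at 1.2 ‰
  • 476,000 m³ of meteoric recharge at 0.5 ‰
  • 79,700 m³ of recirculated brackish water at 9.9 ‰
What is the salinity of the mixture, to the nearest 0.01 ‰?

1.68 ‰

Salt balance:
salt = 201,000×1.2 + 476,000×0.5 + 79,700×9.9 = 241,200 + 238,000 + 789,030 = 1,268,230
volume = 201,000 + 476,000 + 79,700 = 756,700 m³
S = 1,268,230 / 756,700 = 1.676 ‰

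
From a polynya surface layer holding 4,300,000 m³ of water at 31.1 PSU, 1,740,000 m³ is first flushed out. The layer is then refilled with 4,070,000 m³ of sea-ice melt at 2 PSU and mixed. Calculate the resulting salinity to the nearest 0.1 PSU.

13.2 PSU

Remaining after removal: 2,560,000 m³ at 31.1 PSU (salt = 79,616,000)
After addition: salt = 79,616,000 + 4,070,000×2 = 87,756,000; volume = 6,630,000 m³
S = 87,756,000 / 6,630,000 = 13.2362 PSU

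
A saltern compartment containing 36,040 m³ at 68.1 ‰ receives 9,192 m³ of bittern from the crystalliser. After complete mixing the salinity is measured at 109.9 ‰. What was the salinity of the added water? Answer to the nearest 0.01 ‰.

273.79 ‰

Salt balance: 36,040×68.1 + 9,192×S = 45,232×109.9
2,454,324 + 9,192·S = 4,970,996.8
S = (4,970,996.8 − 2,454,324) / 9,192 = 273.7895 ‰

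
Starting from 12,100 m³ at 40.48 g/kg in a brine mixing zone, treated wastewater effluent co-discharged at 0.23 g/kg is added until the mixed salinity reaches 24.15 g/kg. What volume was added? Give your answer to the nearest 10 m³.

Salt balance: 12,100×40.48 + V×0.23 = (12,100+V)×24.15
489,808 + 0.23V = 292,215 + 24.15V
197,593 = 23.92V
V = 8,260.58 m³

8260 m³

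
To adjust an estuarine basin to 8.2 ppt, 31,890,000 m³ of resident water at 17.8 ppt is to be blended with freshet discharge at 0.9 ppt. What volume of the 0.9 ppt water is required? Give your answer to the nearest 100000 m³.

41900000 m³

Salt balance: 31,890,000×17.8 + V×0.9 = (31,890,000+V)×8.2
567,642,000 + 0.9V = 261,498,000 + 8.2V
306,144,000 = 7.3V
V = 41,937,534.25 m³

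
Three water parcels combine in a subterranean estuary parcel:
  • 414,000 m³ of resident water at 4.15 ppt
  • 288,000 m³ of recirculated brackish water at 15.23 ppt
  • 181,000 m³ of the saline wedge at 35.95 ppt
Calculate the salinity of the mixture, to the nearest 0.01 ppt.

By conservation of dissolved salt,
salt = 414,000×4.15 + 288,000×15.23 + 181,000×35.95 = 1,718,100 + 4,386,240 + 6,506,950 = 12,611,290
volume = 414,000 + 288,000 + 181,000 = 883,000 m³
S = 12,611,290 / 883,000 = 14.2823 ppt

14.28 ppt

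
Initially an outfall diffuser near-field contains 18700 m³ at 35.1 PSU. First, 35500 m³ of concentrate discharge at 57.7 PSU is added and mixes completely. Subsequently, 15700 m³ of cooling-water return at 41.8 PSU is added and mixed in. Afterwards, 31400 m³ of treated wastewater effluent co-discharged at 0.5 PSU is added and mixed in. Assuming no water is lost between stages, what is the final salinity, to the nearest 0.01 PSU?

Salt balance:
Initial salt = 18,700×35.1 = 656,370
After stage 1: salt = 656,370 + 35,500×57.7 = 2,704,720; volume = 54,200 m³; S = 49.903 PSU
After stage 2: salt = 2,704,720 + 15,700×41.8 = 3,360,980; volume = 69,900 m³; S = 48.083 PSU
After stage 3: salt = 3,360,980 + 31,400×0.5 = 3,376,680; volume = 101,300 m³
S = 3,376,680 / 101,300 = 33.3335 PSU

33.33 PSU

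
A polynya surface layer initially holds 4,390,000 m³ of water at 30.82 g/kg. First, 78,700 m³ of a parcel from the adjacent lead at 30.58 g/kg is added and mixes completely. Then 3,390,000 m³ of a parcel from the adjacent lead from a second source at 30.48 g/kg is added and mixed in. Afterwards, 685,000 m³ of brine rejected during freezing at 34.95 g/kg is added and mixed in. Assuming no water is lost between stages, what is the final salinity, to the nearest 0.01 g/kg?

Salt balance:
Initial salt = 4,390,000×30.82 = 135,299,800
After stage 1: salt = 135,299,800 + 78,700×30.58 = 137,706,446; volume = 4,468,700 m³; S = 30.816 g/kg
After stage 2: salt = 137,706,446 + 3,390,000×30.48 = 241,033,646; volume = 7,858,700 m³; S = 30.671 g/kg
After stage 3: salt = 241,033,646 + 685,000×34.95 = 264,974,396; volume = 8,543,700 m³
S = 264,974,396 / 8,543,700 = 31.014 g/kg

31.01 g/kg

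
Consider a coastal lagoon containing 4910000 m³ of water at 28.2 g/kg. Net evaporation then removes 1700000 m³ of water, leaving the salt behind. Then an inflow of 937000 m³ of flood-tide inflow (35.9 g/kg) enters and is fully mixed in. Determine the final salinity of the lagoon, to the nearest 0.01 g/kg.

41.50 g/kg

After evaporation: salt = 4,910,000×28.2 = 138,462,000; volume = 4,910,000 − 1,700,000 = 3,210,000 m³
After mixing: salt = 138,462,000 + 937,000×35.9 = 172,100,300; volume = 3,210,000 + 937,000 = 4,147,000 m³
S = 172,100,300 / 4,147,000 = 41.5 g/kg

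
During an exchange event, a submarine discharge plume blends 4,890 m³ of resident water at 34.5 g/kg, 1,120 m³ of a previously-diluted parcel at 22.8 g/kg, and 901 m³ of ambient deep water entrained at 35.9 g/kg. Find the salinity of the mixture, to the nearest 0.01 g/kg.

Weighted by volume,
salt = 4,890×34.5 + 1,120×22.8 + 901×35.9 = 168,705 + 25,536 + 32,345.9 = 226,586.9
volume = 4,890 + 1,120 + 901 = 6,911 m³
S = 226,586.9 / 6,911 = 32.7864 g/kg

32.79 g/kg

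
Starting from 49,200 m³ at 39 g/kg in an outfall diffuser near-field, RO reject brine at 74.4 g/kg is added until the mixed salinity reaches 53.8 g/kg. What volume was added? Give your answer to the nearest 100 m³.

Salt balance: 49,200×39 + V×74.4 = (49,200+V)×53.8
1,918,800 + 74.4V = 2,646,960 + 53.8V
728,160 = 20.6V
V = 35,347.57 m³

35300 m³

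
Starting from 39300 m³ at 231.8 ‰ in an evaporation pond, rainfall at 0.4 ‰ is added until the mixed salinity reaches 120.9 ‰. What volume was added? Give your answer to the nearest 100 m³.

36200 m³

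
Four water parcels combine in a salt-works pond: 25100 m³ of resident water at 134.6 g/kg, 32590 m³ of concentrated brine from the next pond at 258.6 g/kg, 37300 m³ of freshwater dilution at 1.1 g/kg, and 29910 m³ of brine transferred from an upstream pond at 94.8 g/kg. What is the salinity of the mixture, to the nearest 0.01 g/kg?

Weighted by volume,
salt = 25,100×134.6 + 32,590×258.6 + 37,300×1.1 + 29,910×94.8 = 3,378,460 + 8,427,774 + 41,030 + 2,835,468 = 14,682,732
volume = 25,100 + 32,590 + 37,300 + 29,910 = 124,900 m³
S = 14,682,732 / 124,900 = 117.5559 g/kg

117.56 g/kg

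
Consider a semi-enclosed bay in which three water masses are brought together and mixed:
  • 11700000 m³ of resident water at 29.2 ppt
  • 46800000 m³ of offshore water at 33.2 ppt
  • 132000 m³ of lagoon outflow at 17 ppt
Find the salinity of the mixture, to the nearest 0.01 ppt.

Salt balance:
salt = 11,700,000×29.2 + 46,800,000×33.2 + 132,000×17 = 341,640,000 + 1,553,760,000 + 2,244,000 = 1,897,644,000
volume = 11,700,000 + 46,800,000 + 132,000 = 58,632,000 m³
S = 1,897,644,000 / 58,632,000 = 32.3653 ppt

32.37 ppt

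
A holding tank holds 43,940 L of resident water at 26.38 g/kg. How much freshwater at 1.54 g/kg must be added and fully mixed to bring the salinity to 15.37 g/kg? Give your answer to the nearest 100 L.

Salt balance: 43,940×26.38 + V×1.54 = (43,940+V)×15.37
1,159,137.2 + 1.54V = 675,357.8 + 15.37V
483,779.4 = 13.83V
V = 34,980.43 L

35000 L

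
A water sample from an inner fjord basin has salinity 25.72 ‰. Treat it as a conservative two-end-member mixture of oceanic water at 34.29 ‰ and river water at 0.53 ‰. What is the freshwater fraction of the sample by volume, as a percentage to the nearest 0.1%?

Let f be the freshwater fraction. Salt balance per unit volume:
f×0.53 + (1−f)×34.29 = 25.72
f = (34.29 − 25.72) / (34.29 − 0.53) = 8.57/33.76 = 0.2539

25.4%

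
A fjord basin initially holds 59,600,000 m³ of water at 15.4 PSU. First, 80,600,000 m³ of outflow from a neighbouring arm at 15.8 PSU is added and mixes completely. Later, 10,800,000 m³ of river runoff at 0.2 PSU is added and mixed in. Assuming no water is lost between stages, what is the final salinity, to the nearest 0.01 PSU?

Total salt / total volume:
Initial salt = 59,600,000×15.4 = 917,840,000
After stage 1: salt = 917,840,000 + 80,600,000×15.8 = 2,191,320,000; volume = 140,200,000 m³; S = 15.63 PSU
After stage 2: salt = 2,191,320,000 + 10,800,000×0.2 = 2,193,480,000; volume = 151,000,000 m³
S = 2,193,480,000 / 151,000,000 = 14.5264 PSU

14.53 PSU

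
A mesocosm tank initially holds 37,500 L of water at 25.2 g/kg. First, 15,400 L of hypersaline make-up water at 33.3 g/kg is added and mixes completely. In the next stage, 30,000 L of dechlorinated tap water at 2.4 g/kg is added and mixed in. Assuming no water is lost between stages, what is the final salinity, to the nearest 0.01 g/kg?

18.45 g/kg

Salt balance:
Initial salt = 37,500×25.2 = 945,000
After stage 1: salt = 945,000 + 15,400×33.3 = 1,457,820; volume = 52,900 L; S = 27.558 g/kg
After stage 2: salt = 1,457,820 + 30,000×2.4 = 1,529,820; volume = 82,900 L
S = 1,529,820 / 82,900 = 18.4538 g/kg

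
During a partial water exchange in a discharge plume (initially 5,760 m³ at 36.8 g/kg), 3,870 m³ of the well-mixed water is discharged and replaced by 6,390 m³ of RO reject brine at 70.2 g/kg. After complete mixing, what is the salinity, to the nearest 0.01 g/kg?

Remaining after removal: 1,890 m³ at 36.8 g/kg (salt = 69,552)
After addition: salt = 69,552 + 6,390×70.2 = 518,130; volume = 8,280 m³
S = 518,130 / 8,280 = 62.5761 g/kg

62.58 g/kg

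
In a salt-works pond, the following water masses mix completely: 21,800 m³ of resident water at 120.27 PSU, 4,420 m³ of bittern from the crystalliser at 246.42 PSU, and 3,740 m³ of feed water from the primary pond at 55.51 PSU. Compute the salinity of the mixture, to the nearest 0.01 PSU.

130.80 PSU

By conservation of dissolved salt,
salt = 21,800×120.27 + 4,420×246.42 + 3,740×55.51 = 2,621,886 + 1,089,176.4 + 207,607.4 = 3,918,669.8
volume = 21,800 + 4,420 + 3,740 = 29,960 m³
S = 3,918,669.8 / 29,960 = 130.7967 PSU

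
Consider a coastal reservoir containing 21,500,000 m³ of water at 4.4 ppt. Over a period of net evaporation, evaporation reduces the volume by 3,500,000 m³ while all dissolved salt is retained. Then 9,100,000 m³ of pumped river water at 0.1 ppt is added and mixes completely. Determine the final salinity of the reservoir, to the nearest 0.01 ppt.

3.52 ppt

After evaporation: salt = 21,500,000×4.4 = 94,600,000; volume = 21,500,000 − 3,500,000 = 18,000,000 m³
After mixing: salt = 94,600,000 + 9,100,000×0.1 = 95,510,000; volume = 18,000,000 + 9,100,000 = 27,100,000 m³
S = 95,510,000 / 27,100,000 = 3.5244 ppt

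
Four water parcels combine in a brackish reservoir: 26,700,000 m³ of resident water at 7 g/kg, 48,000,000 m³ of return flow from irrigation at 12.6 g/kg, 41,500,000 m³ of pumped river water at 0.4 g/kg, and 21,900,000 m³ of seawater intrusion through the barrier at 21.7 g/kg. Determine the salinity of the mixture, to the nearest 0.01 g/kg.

9.29 g/kg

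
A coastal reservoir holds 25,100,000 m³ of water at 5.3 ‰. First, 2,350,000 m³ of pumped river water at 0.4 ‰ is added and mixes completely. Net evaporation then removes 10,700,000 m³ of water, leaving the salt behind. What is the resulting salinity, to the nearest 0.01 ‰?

8.00 ‰

After mixing: salt = 25,100,000×5.3 + 2,350,000×0.4 = 133,970,000; volume = 27,450,000 m³
After evaporation: salt unchanged = 133,970,000; volume = 27,450,000 − 10,700,000 = 16,750,000 m³
S = 133,970,000 / 16,750,000 = 7.9982 ‰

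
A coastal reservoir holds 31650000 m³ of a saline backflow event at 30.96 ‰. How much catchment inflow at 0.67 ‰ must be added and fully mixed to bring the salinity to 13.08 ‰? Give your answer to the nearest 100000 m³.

Salt balance: 31,650,000×30.96 + V×0.67 = (31,650,000+V)×13.08
979,884,000 + 0.67V = 413,982,000 + 13.08V
565,902,000 = 12.41V
V = 45,600,483.48 m³

45600000 m³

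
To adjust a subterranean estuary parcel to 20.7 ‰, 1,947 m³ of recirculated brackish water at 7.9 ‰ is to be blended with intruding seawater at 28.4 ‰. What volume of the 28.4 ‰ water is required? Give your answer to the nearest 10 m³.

3240 m³

Salt balance: 1,947×7.9 + V×28.4 = (1,947+V)×20.7
15,381.3 + 28.4V = 40,302.9 + 20.7V
24,921.6 = 7.7V
V = 3,236.57 m³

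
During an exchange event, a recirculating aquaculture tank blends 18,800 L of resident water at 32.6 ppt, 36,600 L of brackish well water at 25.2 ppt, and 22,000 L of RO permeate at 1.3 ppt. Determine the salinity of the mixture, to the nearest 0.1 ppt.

Conserving salt mass:
salt = 18,800×32.6 + 36,600×25.2 + 22,000×1.3 = 612,880 + 922,320 + 28,600 = 1,563,800
volume = 18,800 + 36,600 + 22,000 = 77,400 L
S = 1,563,800 / 77,400 = 20.204 ppt

20.2 ppt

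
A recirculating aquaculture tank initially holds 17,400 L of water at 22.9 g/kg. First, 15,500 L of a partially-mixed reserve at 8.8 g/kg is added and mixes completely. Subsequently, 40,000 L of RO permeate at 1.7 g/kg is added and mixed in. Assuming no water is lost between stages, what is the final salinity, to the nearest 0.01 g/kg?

8.27 g/kg

Salt balance:
Initial salt = 17,400×22.9 = 398,460
After stage 1: salt = 398,460 + 15,500×8.8 = 534,860; volume = 32,900 L; S = 16.257 g/kg
After stage 2: salt = 534,860 + 40,000×1.7 = 602,860; volume = 72,900 L
S = 602,860 / 72,900 = 8.2697 g/kg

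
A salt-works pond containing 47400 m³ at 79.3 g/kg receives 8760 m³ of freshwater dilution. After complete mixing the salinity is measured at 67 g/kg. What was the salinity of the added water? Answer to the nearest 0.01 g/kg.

Salt balance: 47,400×79.3 + 8,760×S = 56,160×67
3,758,820 + 8,760·S = 3,762,720
S = (3,762,720 − 3,758,820) / 8,760 = 0.4452 g/kg

0.45 g/kg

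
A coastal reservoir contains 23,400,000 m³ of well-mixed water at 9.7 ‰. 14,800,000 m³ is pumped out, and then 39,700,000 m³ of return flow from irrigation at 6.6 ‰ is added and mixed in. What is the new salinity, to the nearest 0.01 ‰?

7.15 ‰

Remaining after removal: 8,600,000 m³ at 9.7 ‰ (salt = 83,420,000)
After addition: salt = 83,420,000 + 39,700,000×6.6 = 345,440,000; volume = 48,300,000 m³
S = 345,440,000 / 48,300,000 = 7.152 ‰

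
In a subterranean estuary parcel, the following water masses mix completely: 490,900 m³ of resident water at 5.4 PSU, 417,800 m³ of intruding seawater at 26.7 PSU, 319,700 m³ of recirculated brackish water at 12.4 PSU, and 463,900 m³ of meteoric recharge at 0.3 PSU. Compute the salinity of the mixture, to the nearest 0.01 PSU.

Mass of salt is conserved:
salt = 490,900×5.4 + 417,800×26.7 + 319,700×12.4 + 463,900×0.3 = 2,650,860 + 11,155,260 + 3,964,280 + 139,170 = 17,909,570
volume = 490,900 + 417,800 + 319,700 + 463,900 = 1,692,300 m³
S = 17,909,570 / 1,692,300 = 10.583 PSU

10.58 PSU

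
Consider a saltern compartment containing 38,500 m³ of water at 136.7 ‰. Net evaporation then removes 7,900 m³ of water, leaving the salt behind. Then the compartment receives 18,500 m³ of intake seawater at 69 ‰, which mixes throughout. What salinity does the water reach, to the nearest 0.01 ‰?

After evaporation: salt = 38,500×136.7 = 5,262,950; volume = 38,500 − 7,900 = 30,600 m³
After mixing: salt = 5,262,950 + 18,500×69 = 6,539,450; volume = 30,600 + 18,500 = 49,100 m³
S = 6,539,450 / 49,100 = 133.1864 ‰

133.19 ‰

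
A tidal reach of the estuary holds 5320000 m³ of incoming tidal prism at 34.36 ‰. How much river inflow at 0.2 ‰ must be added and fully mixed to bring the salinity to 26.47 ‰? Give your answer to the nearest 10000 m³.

Salt balance: 5,320,000×34.36 + V×0.2 = (5,320,000+V)×26.47
182,795,200 + 0.2V = 140,820,400 + 26.47V
41,974,800 = 26.27V
V = 1,597,822.61 m³

1600000 m³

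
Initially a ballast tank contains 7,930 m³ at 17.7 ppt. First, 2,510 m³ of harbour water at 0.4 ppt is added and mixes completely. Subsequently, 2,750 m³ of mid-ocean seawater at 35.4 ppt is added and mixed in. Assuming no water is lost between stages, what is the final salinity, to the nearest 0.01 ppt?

Weighted by volume,
Initial salt = 7,930×17.7 = 140,361
After stage 1: salt = 140,361 + 2,510×0.4 = 141,365; volume = 10,440 m³; S = 13.541 ppt
After stage 2: salt = 141,365 + 2,750×35.4 = 238,715; volume = 13,190 m³
S = 238,715 / 13,190 = 18.0982 ppt

18.10 ppt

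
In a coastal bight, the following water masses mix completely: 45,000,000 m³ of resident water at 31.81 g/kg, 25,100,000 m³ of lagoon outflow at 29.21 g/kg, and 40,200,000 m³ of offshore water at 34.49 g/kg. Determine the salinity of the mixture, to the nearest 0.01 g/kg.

By conservation of dissolved salt,
salt = 45,000,000×31.81 + 25,100,000×29.21 + 40,200,000×34.49 = 1,431,450,000 + 733,171,000 + 1,386,498,000 = 3,551,119,000
volume = 45,000,000 + 25,100,000 + 40,200,000 = 110,300,000 m³
S = 3,551,119,000 / 110,300,000 = 32.1951 g/kg

32.20 g/kg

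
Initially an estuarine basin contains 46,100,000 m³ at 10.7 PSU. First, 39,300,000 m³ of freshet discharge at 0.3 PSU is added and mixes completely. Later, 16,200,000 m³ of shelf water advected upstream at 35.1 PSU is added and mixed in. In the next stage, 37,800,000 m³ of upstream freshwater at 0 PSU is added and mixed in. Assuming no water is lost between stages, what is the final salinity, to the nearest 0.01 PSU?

7.70 PSU

Salt balance:
Initial salt = 46,100,000×10.7 = 493,270,000
After stage 1: salt = 493,270,000 + 39,300,000×0.3 = 505,060,000; volume = 85,400,000 m³; S = 5.914 PSU
After stage 2: salt = 505,060,000 + 16,200,000×35.1 = 1,073,680,000; volume = 101,600,000 m³; S = 10.568 PSU
After stage 3: salt = 1,073,680,000 + 37,800,000×0 = 1,073,680,000; volume = 139,400,000 m³
S = 1,073,680,000 / 139,400,000 = 7.7022 PSU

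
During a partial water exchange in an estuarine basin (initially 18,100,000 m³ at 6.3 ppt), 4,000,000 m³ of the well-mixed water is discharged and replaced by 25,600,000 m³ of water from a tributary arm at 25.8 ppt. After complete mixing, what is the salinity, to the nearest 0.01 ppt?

18.87 ppt

Remaining after removal: 14,100,000 m³ at 6.3 ppt (salt = 88,830,000)
After addition: salt = 88,830,000 + 25,600,000×25.8 = 749,310,000; volume = 39,700,000 m³
S = 749,310,000 / 39,700,000 = 18.8743 ppt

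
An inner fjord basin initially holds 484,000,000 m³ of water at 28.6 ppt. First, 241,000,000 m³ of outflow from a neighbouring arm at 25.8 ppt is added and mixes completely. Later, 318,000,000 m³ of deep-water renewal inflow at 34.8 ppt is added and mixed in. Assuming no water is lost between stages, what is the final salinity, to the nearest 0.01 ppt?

29.84 ppt

Weighted by volume,
Initial salt = 484,000,000×28.6 = 13,842,400,000
After stage 1: salt = 13,842,400,000 + 241,000,000×25.8 = 20,060,200,000; volume = 725,000,000 m³; S = 27.669 ppt
After stage 2: salt = 20,060,200,000 + 318,000,000×34.8 = 31,126,600,000; volume = 1,043,000,000 m³
S = 31,126,600,000 / 1,043,000,000 = 29.8433 ppt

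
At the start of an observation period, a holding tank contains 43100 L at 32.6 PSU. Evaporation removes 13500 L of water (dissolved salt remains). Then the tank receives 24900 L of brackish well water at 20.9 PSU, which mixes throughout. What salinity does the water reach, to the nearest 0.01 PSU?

35.33 PSU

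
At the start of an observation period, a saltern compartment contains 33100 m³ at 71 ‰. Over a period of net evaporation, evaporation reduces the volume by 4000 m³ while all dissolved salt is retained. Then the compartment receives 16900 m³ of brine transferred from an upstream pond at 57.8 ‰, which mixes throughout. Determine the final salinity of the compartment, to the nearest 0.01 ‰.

72.32 ‰

After evaporation: salt = 33,100×71 = 2,350,100; volume = 33,100 − 4,000 = 29,100 m³
After mixing: salt = 2,350,100 + 16,900×57.8 = 3,326,920; volume = 29,100 + 16,900 = 46,000 m³
S = 3,326,920 / 46,000 = 72.3243 ‰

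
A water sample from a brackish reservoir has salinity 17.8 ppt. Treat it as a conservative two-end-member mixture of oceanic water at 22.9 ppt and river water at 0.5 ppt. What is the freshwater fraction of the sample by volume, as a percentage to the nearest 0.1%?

Let f be the freshwater fraction. Salt balance per unit volume:
f×0.5 + (1−f)×22.9 = 17.8
f = (22.9 − 17.8) / (22.9 − 0.5) = 5.1/22.4 = 0.2277

22.8%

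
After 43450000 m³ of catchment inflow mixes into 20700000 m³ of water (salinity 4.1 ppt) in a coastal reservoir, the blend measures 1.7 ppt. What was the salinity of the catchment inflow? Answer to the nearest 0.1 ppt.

0.6 ppt

Salt balance: 20,700,000×4.1 + 43,450,000×S = 64,150,000×1.7
84,870,000 + 43,450,000·S = 109,055,000
S = (109,055,000 − 84,870,000) / 43,450,000 = 0.5566 ppt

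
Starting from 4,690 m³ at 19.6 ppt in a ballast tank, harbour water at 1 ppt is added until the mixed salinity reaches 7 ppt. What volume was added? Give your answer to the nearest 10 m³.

Salt balance: 4,690×19.6 + V×1 = (4,690+V)×7
91,924 + 1V = 32,830 + 7V
59,094 = 6V
V = 9,849 m³

9850 m³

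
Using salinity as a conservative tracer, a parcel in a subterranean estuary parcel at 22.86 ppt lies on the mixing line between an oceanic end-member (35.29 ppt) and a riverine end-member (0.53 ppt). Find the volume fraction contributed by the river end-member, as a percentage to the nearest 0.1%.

35.8%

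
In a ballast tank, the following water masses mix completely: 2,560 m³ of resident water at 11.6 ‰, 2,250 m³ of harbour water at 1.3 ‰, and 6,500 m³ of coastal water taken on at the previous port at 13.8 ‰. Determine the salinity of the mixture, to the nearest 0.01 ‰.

Weighted by volume,
salt = 2,560×11.6 + 2,250×1.3 + 6,500×13.8 = 29,696 + 2,925 + 89,700 = 122,321
volume = 2,560 + 2,250 + 6,500 = 11,310 m³
S = 122,321 / 11,310 = 10.8153 ‰

10.82 ‰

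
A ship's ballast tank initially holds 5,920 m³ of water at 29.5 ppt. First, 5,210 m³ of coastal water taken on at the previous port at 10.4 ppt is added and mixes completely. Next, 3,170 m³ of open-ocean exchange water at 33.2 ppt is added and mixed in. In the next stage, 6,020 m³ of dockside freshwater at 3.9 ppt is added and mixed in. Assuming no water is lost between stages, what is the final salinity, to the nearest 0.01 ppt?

17.60 ppt

Salt balance:
Initial salt = 5,920×29.5 = 174,640
After stage 1: salt = 174,640 + 5,210×10.4 = 228,824; volume = 11,130 m³; S = 20.559 ppt
After stage 2: salt = 228,824 + 3,170×33.2 = 334,068; volume = 14,300 m³; S = 23.361 ppt
After stage 3: salt = 334,068 + 6,020×3.9 = 357,546; volume = 20,320 m³
S = 357,546 / 20,320 = 17.5958 ppt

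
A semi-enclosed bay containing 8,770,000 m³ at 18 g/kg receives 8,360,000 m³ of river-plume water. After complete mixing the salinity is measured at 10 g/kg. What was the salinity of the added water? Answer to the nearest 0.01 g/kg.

1.61 g/kg

Salt balance: 8,770,000×18 + 8,360,000×S = 17,130,000×10
157,860,000 + 8,360,000·S = 171,300,000
S = (171,300,000 − 157,860,000) / 8,360,000 = 1.6077 g/kg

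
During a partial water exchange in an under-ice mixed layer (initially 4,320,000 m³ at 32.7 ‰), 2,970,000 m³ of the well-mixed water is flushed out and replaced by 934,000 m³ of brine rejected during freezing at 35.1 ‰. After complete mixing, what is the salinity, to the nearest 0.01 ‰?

33.68 ‰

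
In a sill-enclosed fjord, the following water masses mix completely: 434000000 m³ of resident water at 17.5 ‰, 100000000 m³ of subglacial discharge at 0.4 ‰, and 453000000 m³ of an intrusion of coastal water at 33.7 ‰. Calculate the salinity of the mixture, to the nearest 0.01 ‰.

Weighted by volume,
salt = 434,000,000×17.5 + 100,000,000×0.4 + 453,000,000×33.7 = 7,595,000,000 + 40,000,000 + 15,266,100,000 = 22,901,100,000
volume = 434,000,000 + 100,000,000 + 453,000,000 = 987,000,000 m³
S = 22,901,100,000 / 987,000,000 = 23.2027 ‰

23.20 ‰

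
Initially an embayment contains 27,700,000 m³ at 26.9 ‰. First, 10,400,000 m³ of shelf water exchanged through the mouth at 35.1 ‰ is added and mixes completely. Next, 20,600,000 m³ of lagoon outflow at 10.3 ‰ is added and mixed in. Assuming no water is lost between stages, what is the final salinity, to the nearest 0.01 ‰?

Weighted by volume,
Initial salt = 27,700,000×26.9 = 745,130,000
After stage 1: salt = 745,130,000 + 10,400,000×35.1 = 1,110,170,000; volume = 38,100,000 m³; S = 29.138 ‰
After stage 2: salt = 1,110,170,000 + 20,600,000×10.3 = 1,322,350,000; volume = 58,700,000 m³
S = 1,322,350,000 / 58,700,000 = 22.5273 ‰

22.53 ‰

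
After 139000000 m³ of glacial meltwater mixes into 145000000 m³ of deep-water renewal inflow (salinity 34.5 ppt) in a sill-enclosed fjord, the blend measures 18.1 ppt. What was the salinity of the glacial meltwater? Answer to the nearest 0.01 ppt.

0.99 ppt

Salt balance: 145,000,000×34.5 + 139,000,000×S = 284,000,000×18.1
5,002,500,000 + 139,000,000·S = 5,140,400,000
S = (5,140,400,000 − 5,002,500,000) / 139,000,000 = 0.9921 ppt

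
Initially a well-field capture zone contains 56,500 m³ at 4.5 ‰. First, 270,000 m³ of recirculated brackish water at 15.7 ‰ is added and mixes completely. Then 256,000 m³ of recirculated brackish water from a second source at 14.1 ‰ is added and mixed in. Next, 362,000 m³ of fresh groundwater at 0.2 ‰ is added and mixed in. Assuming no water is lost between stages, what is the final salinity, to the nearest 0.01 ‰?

8.66 ‰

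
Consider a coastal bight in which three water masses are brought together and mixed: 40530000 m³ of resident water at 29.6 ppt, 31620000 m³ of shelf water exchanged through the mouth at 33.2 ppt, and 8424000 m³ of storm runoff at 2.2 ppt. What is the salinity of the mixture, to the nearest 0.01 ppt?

28.15 ppt

Mass of salt is conserved:
salt = 40,530,000×29.6 + 31,620,000×33.2 + 8,424,000×2.2 = 1,199,688,000 + 1,049,784,000 + 18,532,800 = 2,268,004,800
volume = 40,530,000 + 31,620,000 + 8,424,000 = 80,574,000 m³
S = 2,268,004,800 / 80,574,000 = 28.1481 ppt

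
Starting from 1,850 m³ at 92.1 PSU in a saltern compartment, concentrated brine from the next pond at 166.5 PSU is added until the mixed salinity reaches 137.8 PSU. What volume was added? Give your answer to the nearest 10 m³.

2950 m³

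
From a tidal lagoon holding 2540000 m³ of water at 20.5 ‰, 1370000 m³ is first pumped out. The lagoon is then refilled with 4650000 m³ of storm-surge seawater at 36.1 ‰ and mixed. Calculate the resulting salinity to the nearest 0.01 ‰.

32.96 ‰

Remaining after removal: 1,170,000 m³ at 20.5 ‰ (salt = 23,985,000)
After addition: salt = 23,985,000 + 4,650,000×36.1 = 191,850,000; volume = 5,820,000 m³
S = 191,850,000 / 5,820,000 = 32.9639 ‰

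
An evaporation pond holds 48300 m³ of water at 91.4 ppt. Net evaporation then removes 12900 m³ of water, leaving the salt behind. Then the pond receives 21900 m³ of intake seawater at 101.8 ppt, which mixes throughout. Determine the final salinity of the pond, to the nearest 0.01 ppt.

115.95 ppt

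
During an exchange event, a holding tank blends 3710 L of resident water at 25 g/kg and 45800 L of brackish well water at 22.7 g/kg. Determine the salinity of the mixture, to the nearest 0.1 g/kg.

22.9 g/kg

Total salt / total volume:
salt = 3,710×25 + 45,800×22.7 = 92,750 + 1,039,660 = 1,132,410
volume = 3,710 + 45,800 = 49,510 L
S = 1,132,410 / 49,510 = 22.872 g/kg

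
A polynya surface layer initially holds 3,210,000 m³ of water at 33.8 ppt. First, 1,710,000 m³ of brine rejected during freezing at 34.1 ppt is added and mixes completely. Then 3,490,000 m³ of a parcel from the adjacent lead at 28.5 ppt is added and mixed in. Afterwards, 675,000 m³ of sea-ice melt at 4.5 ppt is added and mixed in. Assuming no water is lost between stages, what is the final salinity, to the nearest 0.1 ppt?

Total salt / total volume:
Initial salt = 3,210,000×33.8 = 108,498,000
After stage 1: salt = 108,498,000 + 1,710,000×34.1 = 166,809,000; volume = 4,920,000 m³; S = 33.904 ppt
After stage 2: salt = 166,809,000 + 3,490,000×28.5 = 266,274,000; volume = 8,410,000 m³; S = 31.662 ppt
After stage 3: salt = 266,274,000 + 675,000×4.5 = 269,311,500; volume = 9,085,000 m³
S = 269,311,500 / 9,085,000 = 29.6435 ppt

29.6 ppt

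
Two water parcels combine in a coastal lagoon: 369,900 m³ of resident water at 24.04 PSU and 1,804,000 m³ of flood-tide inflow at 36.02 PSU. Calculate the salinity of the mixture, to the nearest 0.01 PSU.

Mass of salt is conserved:
salt = 369,900×24.04 + 1,804,000×36.02 = 8,892,396 + 64,980,080 = 73,872,476
volume = 369,900 + 1,804,000 = 2,173,900 m³
S = 73,872,476 / 2,173,900 = 33.9815 PSU

33.98 PSU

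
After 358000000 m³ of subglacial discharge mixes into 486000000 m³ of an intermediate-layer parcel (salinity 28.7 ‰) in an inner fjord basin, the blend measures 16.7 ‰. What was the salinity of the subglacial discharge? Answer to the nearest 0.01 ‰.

Salt balance: 486,000,000×28.7 + 358,000,000×S = 844,000,000×16.7
13,948,200,000 + 358,000,000·S = 14,094,800,000
S = (14,094,800,000 − 13,948,200,000) / 358,000,000 = 0.4095 ‰

0.41 ‰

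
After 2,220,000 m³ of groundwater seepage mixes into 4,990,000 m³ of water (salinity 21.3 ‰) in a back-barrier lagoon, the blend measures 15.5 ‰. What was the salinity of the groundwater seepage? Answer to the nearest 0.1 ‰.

2.5 ‰

Salt balance: 4,990,000×21.3 + 2,220,000×S = 7,210,000×15.5
106,287,000 + 2,220,000·S = 111,755,000
S = (111,755,000 − 106,287,000) / 2,220,000 = 2.4631 ‰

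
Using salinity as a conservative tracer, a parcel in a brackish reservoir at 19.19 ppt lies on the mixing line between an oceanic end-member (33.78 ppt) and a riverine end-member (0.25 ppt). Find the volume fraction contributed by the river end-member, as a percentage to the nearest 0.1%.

Let f be the freshwater fraction. Salt balance per unit volume:
f×0.25 + (1−f)×33.78 = 19.19
f = (33.78 − 19.19) / (33.78 − 0.25) = 14.59/33.53 = 0.4351

43.5%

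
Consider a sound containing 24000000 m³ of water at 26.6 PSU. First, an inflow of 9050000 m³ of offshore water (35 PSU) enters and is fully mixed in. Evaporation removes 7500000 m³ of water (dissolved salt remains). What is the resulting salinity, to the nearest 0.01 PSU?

After mixing: salt = 24,000,000×26.6 + 9,050,000×35 = 955,150,000; volume = 33,050,000 m³
After evaporation: salt unchanged = 955,150,000; volume = 33,050,000 − 7,500,000 = 25,550,000 m³
S = 955,150,000 / 25,550,000 = 37.3836 PSU

37.38 PSU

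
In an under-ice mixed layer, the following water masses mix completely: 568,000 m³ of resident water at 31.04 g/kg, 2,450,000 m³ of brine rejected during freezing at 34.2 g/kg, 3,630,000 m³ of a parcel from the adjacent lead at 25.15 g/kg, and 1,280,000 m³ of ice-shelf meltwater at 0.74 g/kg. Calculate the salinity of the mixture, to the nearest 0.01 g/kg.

24.43 g/kg

Salt balance:
salt = 568,000×31.04 + 2,450,000×34.2 + 3,630,000×25.15 + 1,280,000×0.74 = 17,630,720 + 83,790,000 + 91,294,500 + 947,200 = 193,662,420
volume = 568,000 + 2,450,000 + 3,630,000 + 1,280,000 = 7,928,000 m³
S = 193,662,420 / 7,928,000 = 24.4277 g/kg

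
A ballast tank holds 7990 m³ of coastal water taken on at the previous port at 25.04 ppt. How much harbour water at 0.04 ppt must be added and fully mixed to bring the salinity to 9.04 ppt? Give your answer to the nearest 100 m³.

14200 m³

Salt balance: 7,990×25.04 + V×0.04 = (7,990+V)×9.04
200,069.6 + 0.04V = 72,229.6 + 9.04V
127,840 = 9V
V = 14,204.44 m³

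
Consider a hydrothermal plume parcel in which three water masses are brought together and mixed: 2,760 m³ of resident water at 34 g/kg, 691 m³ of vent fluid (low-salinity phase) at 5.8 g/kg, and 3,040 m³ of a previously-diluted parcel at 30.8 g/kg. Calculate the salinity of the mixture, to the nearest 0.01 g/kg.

Salt balance:
salt = 2,760×34 + 691×5.8 + 3,040×30.8 = 93,840 + 4,007.8 + 93,632 = 191,479.8
volume = 2,760 + 691 + 3,040 = 6,491 m³
S = 191,479.8 / 6,491 = 29.4993 g/kg

29.50 g/kg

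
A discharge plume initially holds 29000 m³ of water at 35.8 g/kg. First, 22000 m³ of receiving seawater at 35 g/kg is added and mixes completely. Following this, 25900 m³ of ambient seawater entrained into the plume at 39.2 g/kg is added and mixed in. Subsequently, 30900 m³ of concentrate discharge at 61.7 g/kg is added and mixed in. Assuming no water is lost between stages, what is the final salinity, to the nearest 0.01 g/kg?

43.88 g/kg

Mass of salt is conserved:
Initial salt = 29,000×35.8 = 1,038,200
After stage 1: salt = 1,038,200 + 22,000×35 = 1,808,200; volume = 51,000 m³; S = 35.455 g/kg
After stage 2: salt = 1,808,200 + 25,900×39.2 = 2,823,480; volume = 76,900 m³; S = 36.716 g/kg
After stage 3: salt = 2,823,480 + 30,900×61.7 = 4,730,010; volume = 107,800 m³
S = 4,730,010 / 107,800 = 43.8776 g/kg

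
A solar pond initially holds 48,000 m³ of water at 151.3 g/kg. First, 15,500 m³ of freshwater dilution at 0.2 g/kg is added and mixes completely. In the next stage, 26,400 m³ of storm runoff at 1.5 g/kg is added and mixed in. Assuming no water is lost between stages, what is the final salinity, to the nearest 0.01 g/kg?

81.26 g/kg

Weighted by volume,
Initial salt = 48,000×151.3 = 7,262,400
After stage 1: salt = 7,262,400 + 15,500×0.2 = 7,265,500; volume = 63,500 m³; S = 114.417 g/kg
After stage 2: salt = 7,265,500 + 26,400×1.5 = 7,305,100; volume = 89,900 m³
S = 7,305,100 / 89,900 = 81.2581 g/kg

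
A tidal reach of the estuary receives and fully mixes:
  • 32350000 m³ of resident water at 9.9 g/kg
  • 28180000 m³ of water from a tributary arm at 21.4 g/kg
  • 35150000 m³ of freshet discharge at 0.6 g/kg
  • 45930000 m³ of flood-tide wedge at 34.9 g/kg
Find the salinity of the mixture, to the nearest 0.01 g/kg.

By conservation of dissolved salt,
salt = 32,350,000×9.9 + 28,180,000×21.4 + 35,150,000×0.6 + 45,930,000×34.9 = 320,265,000 + 603,052,000 + 21,090,000 + 1,602,957,000 = 2,547,364,000
volume = 32,350,000 + 28,180,000 + 35,150,000 + 45,930,000 = 141,610,000 m³
S = 2,547,364,000 / 141,610,000 = 17.9886 g/kg

17.99 g/kg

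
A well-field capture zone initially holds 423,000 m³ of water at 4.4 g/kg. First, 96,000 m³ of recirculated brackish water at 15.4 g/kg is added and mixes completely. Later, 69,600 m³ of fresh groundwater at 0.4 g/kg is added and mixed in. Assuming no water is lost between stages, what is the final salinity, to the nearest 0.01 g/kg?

Mass of salt is conserved:
Initial salt = 423,000×4.4 = 1,861,200
After stage 1: salt = 1,861,200 + 96,000×15.4 = 3,339,600; volume = 519,000 m³; S = 6.435 g/kg
After stage 2: salt = 3,339,600 + 69,600×0.4 = 3,367,440; volume = 588,600 m³
S = 3,367,440 / 588,600 = 5.7211 g/kg

5.72 g/kg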